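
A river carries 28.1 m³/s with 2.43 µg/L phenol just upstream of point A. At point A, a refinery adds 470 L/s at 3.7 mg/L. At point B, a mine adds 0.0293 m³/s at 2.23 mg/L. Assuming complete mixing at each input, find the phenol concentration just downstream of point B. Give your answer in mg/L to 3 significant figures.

2.43 µg/L = 0.00243 mg/L.
470 L/s = 0.47 m³/s.
After input A: C = (28.1·0.00243 + 0.47·3.7) / 28.57 = 0.06326 mg/L.
After input B: C = (28.57·0.06326 + 0.0293·2.23) / 28.6 = 0.06548 mg/L.

0.0655 mg/L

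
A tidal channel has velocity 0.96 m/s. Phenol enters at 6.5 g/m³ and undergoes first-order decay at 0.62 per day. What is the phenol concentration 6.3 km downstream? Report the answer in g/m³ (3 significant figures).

6.20 g/m³

Travel time t = 6.3 km / 0.96 m/s = 6300/0.96 = 6562 s = 0.07595 d.
First-order decay: C = 6.5·exp(−0.62·0.07595) = 6.5·0.954 = 6.201 g/m³.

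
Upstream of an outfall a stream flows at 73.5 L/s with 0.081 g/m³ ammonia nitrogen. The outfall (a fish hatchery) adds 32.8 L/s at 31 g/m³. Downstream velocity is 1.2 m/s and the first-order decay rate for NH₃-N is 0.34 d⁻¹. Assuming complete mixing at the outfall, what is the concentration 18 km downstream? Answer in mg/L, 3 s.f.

32.8 L/s = 0.0328 m³/s.
73.5 L/s = 0.0735 m³/s.
After complete mixing, C₀ = (0.0328·31 + 0.0735·0.081) / 0.1063 = 9.621 mg/L.
Travel time t = 1.8e+04 m / 1.2 m/s = 1.5e+04 s = 0.1736 d.
C = 9.621·exp(−0.34·0.1736) = 9.621·0.9427 = 9.07 mg/L.

9.07 mg/L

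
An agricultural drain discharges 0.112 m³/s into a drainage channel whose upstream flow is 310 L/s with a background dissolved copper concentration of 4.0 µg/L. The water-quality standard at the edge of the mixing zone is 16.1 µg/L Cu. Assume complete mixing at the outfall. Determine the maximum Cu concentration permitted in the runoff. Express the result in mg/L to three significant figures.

0.0496 mg/L

310 L/s = 0.31 m³/s.
4.0 µg/L = 0.004 mg/L.
16.1 µg/L = 0.0161 mg/L.
Mass balance: 0.0161·0.422 = 0.112·Cₑ + 0.31·0.004.
Cₑ = (0.006794 − 0.00124) / 0.112 = 0.04959 mg/L.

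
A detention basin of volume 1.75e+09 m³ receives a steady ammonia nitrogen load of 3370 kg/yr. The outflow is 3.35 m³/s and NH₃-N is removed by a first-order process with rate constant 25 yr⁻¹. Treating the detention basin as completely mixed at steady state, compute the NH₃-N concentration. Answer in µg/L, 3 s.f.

0.0768 µg/L

Outflow Q = 3.35 m³/s × 3.156e+07 s/yr = 1.057e+08 m³/yr.
Steady-state CSTR mass balance: W = Q·C + k·V·C, so C = W/(Q + kV).
Q + kV = 1.057e+08 + 25·1.75e+09 = 4.386e+10 m³/yr.
C = 3370/4.386e+10 = 7.684e-08 kg/m³ = 7.684e-05 mg/L = 0.07684 µg/L.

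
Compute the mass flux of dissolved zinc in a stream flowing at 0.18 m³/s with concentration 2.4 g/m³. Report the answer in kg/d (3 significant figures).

37.3 kg/d

Mass flux = Q·C = 0.18 m³/s × 2.4 g/m³ = 0.432 g/s.
= 0.432 g/s × 86.4 = 37.32 kg/d.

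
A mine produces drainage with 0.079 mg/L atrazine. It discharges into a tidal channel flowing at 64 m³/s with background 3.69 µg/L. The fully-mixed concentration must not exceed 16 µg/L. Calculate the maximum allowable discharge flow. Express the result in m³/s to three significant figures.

3.69 µg/L = 0.00369 mg/L.
16 µg/L = 0.016 mg/L.
Mass balance at complete mixing: C_std·(Q_w + Q_r) = Q_w·C_e + Q_r·C_b.
Rearranging, Q_w = Q_r·(C_std − C_b)/(C_e − C_std) = 64·(0.016 − 0.00369) / (0.079 − 0.016) = 12.51 m³/s.

12.5 m³/s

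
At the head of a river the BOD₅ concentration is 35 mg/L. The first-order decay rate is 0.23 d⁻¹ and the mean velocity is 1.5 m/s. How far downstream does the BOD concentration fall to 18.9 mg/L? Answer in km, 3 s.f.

From C = C₀·e^(−kt), t = ln(C₀/C)/k = ln(35/18.9)/0.23 = 0.6162/0.23 = 2.679 d.
Distance = v·t = 1.5 m/s × 2.315e+05 s = 3.472e+05 m = 347.2 km.

347 km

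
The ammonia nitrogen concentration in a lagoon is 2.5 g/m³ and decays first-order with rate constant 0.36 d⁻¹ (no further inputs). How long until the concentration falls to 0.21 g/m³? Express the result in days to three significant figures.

6.88 d

t = ln(C₀/C)/k = ln(2.5/0.21)/0.36 = 2.477/0.36 = 6.88 d.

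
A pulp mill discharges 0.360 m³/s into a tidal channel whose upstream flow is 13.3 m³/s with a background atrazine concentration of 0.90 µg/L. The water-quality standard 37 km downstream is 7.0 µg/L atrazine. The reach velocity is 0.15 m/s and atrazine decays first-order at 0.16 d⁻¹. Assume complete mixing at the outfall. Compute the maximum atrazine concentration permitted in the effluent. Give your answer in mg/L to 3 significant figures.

0.386 mg/L

0.90 µg/L = 0.0009 mg/L.
7.0 µg/L = 0.007 mg/L.
Travel time to the compliance point: t = 3.7e+04/0.15 = 2.467e+05 s = 2.855 d; decay factor exp(−0.16·2.855) = 0.6333.
So the concentration just after mixing may be at most 0.007/0.6333 = 0.01105 mg/L.
Mass balance: 0.01105·13.66 = 0.36·Cₑ + 13.3·0.0009.
Cₑ = (0.151 − 0.01197) / 0.36 = 0.3861 mg/L.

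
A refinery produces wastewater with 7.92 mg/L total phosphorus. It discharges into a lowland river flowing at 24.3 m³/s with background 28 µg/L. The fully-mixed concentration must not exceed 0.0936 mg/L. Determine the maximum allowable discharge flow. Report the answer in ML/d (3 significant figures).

28 µg/L = 0.028 mg/L.
Mass balance at complete mixing: C_std·(Q_w + Q_r) = Q_w·C_e + Q_r·C_b.
Rearranging, Q_w = Q_r·(C_std − C_b)/(C_e − C_std) = 24.3·(0.0936 − 0.028) / (7.92 − 0.0936) = 0.2037 m³/s.
= 17.6 ML/d.

17.6 ML/d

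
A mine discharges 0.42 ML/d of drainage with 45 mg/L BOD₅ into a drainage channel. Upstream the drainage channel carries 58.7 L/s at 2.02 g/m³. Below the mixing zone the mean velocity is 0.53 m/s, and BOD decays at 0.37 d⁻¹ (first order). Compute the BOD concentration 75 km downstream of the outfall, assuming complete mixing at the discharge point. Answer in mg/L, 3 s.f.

0.42 ML/d = 0.004861 m³/s.
58.7 L/s = 0.0587 m³/s.
After complete mixing, C₀ = (0.004861·45 + 0.0587·2.02) / 0.06356 = 5.307 mg/L.
Travel time t = 7.5e+04 m / 0.53 m/s = 1.415e+05 s = 1.638 d.
C = 5.307·exp(−0.37·1.638) = 5.307·0.5455 = 2.895 mg/L.

2.90 mg/L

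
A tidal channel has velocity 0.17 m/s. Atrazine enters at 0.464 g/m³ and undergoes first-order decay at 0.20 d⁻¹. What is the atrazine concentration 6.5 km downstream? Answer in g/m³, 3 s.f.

Travel time t = 6.5 km / 0.17 m/s = 6500/0.17 = 3.824e+04 s = 0.4425 d.
First-order decay: C = 0.464·exp(−0.20·0.4425) = 0.464·0.9153 = 0.4247 g/m³.

0.425 g/m³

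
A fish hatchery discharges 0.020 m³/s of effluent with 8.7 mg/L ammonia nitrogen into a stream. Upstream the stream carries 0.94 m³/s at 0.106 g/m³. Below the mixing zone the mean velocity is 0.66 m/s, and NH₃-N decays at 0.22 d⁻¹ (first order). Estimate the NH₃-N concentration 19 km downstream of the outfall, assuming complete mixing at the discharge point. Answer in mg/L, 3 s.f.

After complete mixing, C₀ = (0.02·8.7 + 0.94·0.106) / 0.96 = 0.285 mg/L.
Travel time t = 1.9e+04 m / 0.66 m/s = 2.879e+04 s = 0.3332 d.
C = 0.285·exp(−0.22·0.3332) = 0.285·0.9293 = 0.2649 mg/L.

0.265 mg/L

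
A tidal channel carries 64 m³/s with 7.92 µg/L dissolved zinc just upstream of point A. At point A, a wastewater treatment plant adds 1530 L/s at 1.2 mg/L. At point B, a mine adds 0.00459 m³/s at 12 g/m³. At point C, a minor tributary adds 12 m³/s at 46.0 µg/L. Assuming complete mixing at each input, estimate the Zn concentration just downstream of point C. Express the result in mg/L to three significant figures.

0.0380 mg/L

7.92 µg/L = 0.00792 mg/L.
1530 L/s = 1.53 m³/s.
After input A: C = (64·0.00792 + 1.53·1.2) / 65.53 = 0.03575 mg/L.
After input B: C = (65.53·0.03575 + 0.00459·12) / 65.53 = 0.03659 mg/L.
46.0 µg/L = 0.046 mg/L.
After input C: C = (65.53·0.03659 + 12·0.046) / 77.53 = 0.03805 mg/L.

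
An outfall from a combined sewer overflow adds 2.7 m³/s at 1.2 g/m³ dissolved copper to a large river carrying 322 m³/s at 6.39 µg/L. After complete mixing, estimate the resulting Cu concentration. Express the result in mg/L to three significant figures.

0.0163 mg/L

6.39 µg/L = 0.00639 mg/L.
By mass balance at complete mixing, C = (2.7·1.2 + 322·0.00639) / (2.7 + 322) = 5.298/324.7 = 0.01632 mg/L.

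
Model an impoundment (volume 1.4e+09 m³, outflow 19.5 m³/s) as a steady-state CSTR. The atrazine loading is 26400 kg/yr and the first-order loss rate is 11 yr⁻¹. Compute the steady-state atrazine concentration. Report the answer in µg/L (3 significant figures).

1.65 µg/L

Outflow Q = 19.5 m³/s × 3.156e+07 s/yr = 6.154e+08 m³/yr.
Steady-state CSTR mass balance: W = Q·C + k·V·C, so C = W/(Q + kV).
Q + kV = 6.154e+08 + 11·1.4e+09 = 1.602e+10 m³/yr.
C = 26400/1.602e+10 = 1.648e-06 kg/m³ = 0.001648 mg/L = 1.648 µg/L.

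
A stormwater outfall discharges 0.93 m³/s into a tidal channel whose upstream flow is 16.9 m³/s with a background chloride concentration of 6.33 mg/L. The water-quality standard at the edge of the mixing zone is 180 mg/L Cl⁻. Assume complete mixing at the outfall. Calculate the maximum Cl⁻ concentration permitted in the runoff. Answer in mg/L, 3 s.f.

Mass balance: 180·17.83 = 0.93·Cₑ + 16.9·6.33.
Cₑ = (3209 − 107) / 0.93 = 3336 mg/L.

3340 mg/L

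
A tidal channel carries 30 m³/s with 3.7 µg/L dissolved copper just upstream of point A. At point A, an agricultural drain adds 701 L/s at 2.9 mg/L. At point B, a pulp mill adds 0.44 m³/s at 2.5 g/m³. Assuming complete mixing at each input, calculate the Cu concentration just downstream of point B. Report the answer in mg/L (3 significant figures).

0.104 mg/L

3.7 µg/L = 0.0037 mg/L.
701 L/s = 0.701 m³/s.
After input A: C = (30·0.0037 + 0.701·2.9) / 30.7 = 0.06983 mg/L.
After input B: C = (30.7·0.06983 + 0.44·2.5) / 31.14 = 0.1042 mg/L.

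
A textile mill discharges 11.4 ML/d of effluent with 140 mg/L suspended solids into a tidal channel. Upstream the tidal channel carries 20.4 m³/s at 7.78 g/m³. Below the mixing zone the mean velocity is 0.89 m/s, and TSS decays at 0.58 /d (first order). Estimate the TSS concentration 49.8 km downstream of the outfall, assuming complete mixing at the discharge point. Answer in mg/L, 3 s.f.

5.93 mg/L

11.4 ML/d = 0.1319 m³/s.
After complete mixing, C₀ = (0.1319·140 + 20.4·7.78) / 20.53 = 8.63 mg/L.
Travel time t = 4.98e+04 m / 0.89 m/s = 5.596e+04 s = 0.6476 d.
C = 8.63·exp(−0.58·0.6476) = 8.63·0.6869 = 5.927 mg/L.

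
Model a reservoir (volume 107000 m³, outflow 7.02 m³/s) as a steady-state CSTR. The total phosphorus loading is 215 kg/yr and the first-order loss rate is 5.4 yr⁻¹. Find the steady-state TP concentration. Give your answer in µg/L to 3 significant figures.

0.968 µg/L

Outflow Q = 7.02 m³/s × 3.156e+07 s/yr = 2.215e+08 m³/yr.
Steady-state CSTR mass balance: W = Q·C + k·V·C, so C = W/(Q + kV).
Q + kV = 2.215e+08 + 5.4·107000 = 2.221e+08 m³/yr.
C = 215/2.221e+08 = 9.68e-07 kg/m³ = 0.000968 mg/L = 0.968 µg/L.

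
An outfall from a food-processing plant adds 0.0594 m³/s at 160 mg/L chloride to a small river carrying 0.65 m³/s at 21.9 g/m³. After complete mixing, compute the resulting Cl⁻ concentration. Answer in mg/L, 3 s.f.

33.5 mg/L

By mass balance at complete mixing, C = (0.0594·160 + 0.65·21.9) / (0.0594 + 0.65) = 23.74/0.7094 = 33.46 mg/L.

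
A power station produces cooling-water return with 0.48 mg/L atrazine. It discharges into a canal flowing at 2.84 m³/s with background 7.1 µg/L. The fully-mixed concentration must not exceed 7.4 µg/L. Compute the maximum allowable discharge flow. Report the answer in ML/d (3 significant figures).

0.156 ML/d

7.1 µg/L = 0.0071 mg/L.
7.4 µg/L = 0.0074 mg/L.
Mass balance at complete mixing: C_std·(Q_w + Q_r) = Q_w·C_e + Q_r·C_b.
Rearranging, Q_w = Q_r·(C_std − C_b)/(C_e − C_std) = 2.84·(0.0074 − 0.0071) / (0.48 − 0.0074) = 0.001803 m³/s.
= 0.1558 ML/d.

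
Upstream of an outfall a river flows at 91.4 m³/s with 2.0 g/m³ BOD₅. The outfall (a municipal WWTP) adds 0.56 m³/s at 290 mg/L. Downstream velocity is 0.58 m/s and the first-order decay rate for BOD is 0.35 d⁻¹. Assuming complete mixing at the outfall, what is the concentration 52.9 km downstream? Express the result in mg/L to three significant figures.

After complete mixing, C₀ = (0.56·290 + 91.4·2) / 91.96 = 3.754 mg/L.
Travel time t = 5.29e+04 m / 0.58 m/s = 9.121e+04 s = 1.056 d.
C = 3.754·exp(−0.35·1.056) = 3.754·0.6911 = 2.594 mg/L.

2.59 mg/L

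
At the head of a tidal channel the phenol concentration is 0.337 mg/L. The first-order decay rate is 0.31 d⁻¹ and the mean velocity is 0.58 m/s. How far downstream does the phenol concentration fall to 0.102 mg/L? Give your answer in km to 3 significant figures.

From C = C₀·e^(−kt), t = ln(C₀/C)/k = ln(0.337/0.102)/0.31 = 1.195/0.31 = 3.855 d.
Distance = v·t = 0.58 m/s × 3.331e+05 s = 1.932e+05 m = 193.2 km.

193 km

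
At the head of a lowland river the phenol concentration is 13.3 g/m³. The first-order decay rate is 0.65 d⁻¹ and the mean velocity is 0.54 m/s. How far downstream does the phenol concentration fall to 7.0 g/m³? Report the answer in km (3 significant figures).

From C = C₀·e^(−kt), t = ln(C₀/C)/k = ln(13.3/7.0)/0.65 = 0.6419/0.65 = 0.9875 d.
Distance = v·t = 0.54 m/s × 8.532e+04 s = 4.607e+04 m = 46.07 km.

46.1 km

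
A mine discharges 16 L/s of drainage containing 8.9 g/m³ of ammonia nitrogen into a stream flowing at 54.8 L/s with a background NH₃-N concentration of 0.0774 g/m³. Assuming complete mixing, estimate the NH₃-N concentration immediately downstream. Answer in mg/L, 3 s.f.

2.07 mg/L

16 L/s = 0.016 m³/s.
54.8 L/s = 0.0548 m³/s.
Conservation of mass across the mixing zone: C = (0.016·8.9 + 0.0548·0.0774) / (0.016 + 0.0548) = 0.1466/0.0708 = 2.071 mg/L.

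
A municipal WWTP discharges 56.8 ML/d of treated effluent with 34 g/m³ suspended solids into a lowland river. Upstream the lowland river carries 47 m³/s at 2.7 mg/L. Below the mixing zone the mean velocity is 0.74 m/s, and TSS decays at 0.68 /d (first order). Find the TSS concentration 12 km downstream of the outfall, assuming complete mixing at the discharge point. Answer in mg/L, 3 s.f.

56.8 ML/d = 0.6574 m³/s.
After complete mixing, C₀ = (0.6574·34 + 47·2.7) / 47.66 = 3.132 mg/L.
Travel time t = 1.2e+04 m / 0.74 m/s = 1.622e+04 s = 0.1877 d.
C = 3.132·exp(−0.68·0.1877) = 3.132·0.8802 = 2.757 mg/L.

2.76 mg/L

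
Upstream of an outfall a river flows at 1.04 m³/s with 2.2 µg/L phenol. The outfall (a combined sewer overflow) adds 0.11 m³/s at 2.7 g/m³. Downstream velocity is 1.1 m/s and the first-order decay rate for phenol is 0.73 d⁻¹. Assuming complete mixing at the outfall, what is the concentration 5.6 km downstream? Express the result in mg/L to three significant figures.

2.2 µg/L = 0.0022 mg/L.
After complete mixing, C₀ = (0.11·2.7 + 1.04·0.0022) / 1.15 = 0.2603 mg/L.
Travel time t = 5600 m / 1.1 m/s = 5091 s = 0.05892 d.
C = 0.2603·exp(−0.73·0.05892) = 0.2603·0.9579 = 0.2493 mg/L.

0.249 mg/L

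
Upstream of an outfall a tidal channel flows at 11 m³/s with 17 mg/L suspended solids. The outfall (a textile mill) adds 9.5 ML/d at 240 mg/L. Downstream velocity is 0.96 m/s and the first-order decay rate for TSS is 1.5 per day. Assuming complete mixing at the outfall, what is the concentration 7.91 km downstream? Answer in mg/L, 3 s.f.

16.6 mg/L

9.5 ML/d = 0.11 m³/s.
After complete mixing, C₀ = (0.11·240 + 11·17) / 11.11 = 19.21 mg/L.
Travel time t = 7910 m / 0.96 m/s = 8240 s = 0.09537 d.
C = 19.21·exp(−1.5·0.09537) = 19.21·0.8667 = 16.65 mg/L.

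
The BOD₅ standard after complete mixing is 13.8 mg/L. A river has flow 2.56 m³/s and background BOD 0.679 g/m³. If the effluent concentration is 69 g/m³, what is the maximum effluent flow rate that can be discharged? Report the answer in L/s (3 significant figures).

Mass balance at complete mixing: C_std·(Q_w + Q_r) = Q_w·C_e + Q_r·C_b.
Rearranging, Q_w = Q_r·(C_std − C_b)/(C_e − C_std) = 2.56·(13.8 − 0.679) / (69 − 13.8) = 0.6085 m³/s.
= 608.5 L/s.

609 L/s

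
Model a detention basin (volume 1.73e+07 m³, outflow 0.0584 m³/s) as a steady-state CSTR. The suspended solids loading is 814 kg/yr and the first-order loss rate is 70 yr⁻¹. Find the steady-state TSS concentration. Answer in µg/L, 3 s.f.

0.671 µg/L

Outflow Q = 0.0584 m³/s × 3.156e+07 s/yr = 1.843e+06 m³/yr.
Steady-state CSTR mass balance: W = Q·C + k·V·C, so C = W/(Q + kV).
Q + kV = 1.843e+06 + 70·1.73e+07 = 1.213e+09 m³/yr.
C = 814/1.213e+09 = 6.712e-07 kg/m³ = 0.0006712 mg/L = 0.6712 µg/L.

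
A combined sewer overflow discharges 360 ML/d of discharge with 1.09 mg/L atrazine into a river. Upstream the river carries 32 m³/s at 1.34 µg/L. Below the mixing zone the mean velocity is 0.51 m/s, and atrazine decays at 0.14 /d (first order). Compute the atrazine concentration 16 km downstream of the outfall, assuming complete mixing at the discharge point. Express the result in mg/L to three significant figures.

0.120 mg/L

360 ML/d = 4.167 m³/s.
1.34 µg/L = 0.00134 mg/L.
After complete mixing, C₀ = (4.167·1.09 + 32·0.00134) / 36.17 = 0.1268 mg/L.
Travel time t = 1.6e+04 m / 0.51 m/s = 3.137e+04 s = 0.3631 d.
C = 0.1268·exp(−0.14·0.3631) = 0.1268·0.9504 = 0.1205 mg/L.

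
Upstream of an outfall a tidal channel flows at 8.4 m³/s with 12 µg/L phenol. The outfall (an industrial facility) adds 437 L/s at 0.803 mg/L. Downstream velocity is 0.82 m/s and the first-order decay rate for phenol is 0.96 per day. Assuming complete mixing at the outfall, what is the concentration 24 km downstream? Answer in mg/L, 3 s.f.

0.0369 mg/L

437 L/s = 0.437 m³/s.
12 µg/L = 0.012 mg/L.
After complete mixing, C₀ = (0.437·0.803 + 8.4·0.012) / 8.837 = 0.05112 mg/L.
Travel time t = 2.4e+04 m / 0.82 m/s = 2.927e+04 s = 0.3388 d.
C = 0.05112·exp(−0.96·0.3388) = 0.05112·0.7224 = 0.03693 mg/L.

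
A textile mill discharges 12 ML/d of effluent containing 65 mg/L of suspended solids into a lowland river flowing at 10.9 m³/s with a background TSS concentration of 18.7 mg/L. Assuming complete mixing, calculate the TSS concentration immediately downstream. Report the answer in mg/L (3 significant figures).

12 ML/d = 0.1389 m³/s.
Conservation of mass across the mixing zone: C = (0.1389·65 + 10.9·18.7) / (0.1389 + 10.9) = 212.9/11.04 = 19.28 mg/L.

19.3 mg/L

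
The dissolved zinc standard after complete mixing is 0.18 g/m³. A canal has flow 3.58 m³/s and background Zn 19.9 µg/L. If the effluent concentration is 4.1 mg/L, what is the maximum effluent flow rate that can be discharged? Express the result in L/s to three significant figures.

146 L/s

19.9 µg/L = 0.0199 mg/L.
Mass balance at complete mixing: C_std·(Q_w + Q_r) = Q_w·C_e + Q_r·C_b.
Rearranging, Q_w = Q_r·(C_std − C_b)/(C_e − C_std) = 3.58·(0.18 − 0.0199) / (4.1 − 0.18) = 0.1462 m³/s.
= 146.2 L/s.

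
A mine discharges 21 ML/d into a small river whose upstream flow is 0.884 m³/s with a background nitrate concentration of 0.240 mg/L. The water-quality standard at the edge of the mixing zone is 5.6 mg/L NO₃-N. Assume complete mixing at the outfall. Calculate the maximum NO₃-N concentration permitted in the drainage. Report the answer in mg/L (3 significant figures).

21 ML/d = 0.2431 m³/s.
Mass balance: 5.6·1.127 = 0.2431·Cₑ + 0.884·0.24.
Cₑ = (6.312 − 0.2122) / 0.2431 = 25.09 mg/L.

25.1 mg/L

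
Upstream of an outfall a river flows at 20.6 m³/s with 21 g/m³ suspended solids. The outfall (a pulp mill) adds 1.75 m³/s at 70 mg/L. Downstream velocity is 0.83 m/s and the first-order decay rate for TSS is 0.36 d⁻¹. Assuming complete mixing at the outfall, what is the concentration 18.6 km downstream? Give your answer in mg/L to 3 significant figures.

22.6 mg/L

After complete mixing, C₀ = (1.75·70 + 20.6·21) / 22.35 = 24.84 mg/L.
Travel time t = 1.86e+04 m / 0.83 m/s = 2.241e+04 s = 0.2594 d.
C = 24.84·exp(−0.36·0.2594) = 24.84·0.9109 = 22.62 mg/L.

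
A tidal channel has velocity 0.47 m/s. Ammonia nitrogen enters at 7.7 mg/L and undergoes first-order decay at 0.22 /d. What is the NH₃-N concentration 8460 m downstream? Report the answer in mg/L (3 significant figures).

7.36 mg/L

Travel time t = 8460 m / 0.47 m/s = 8460/0.47 = 1.8e+04 s = 0.2083 d.
First-order decay: C = 7.7·exp(−0.22·0.2083) = 7.7·0.9552 = 7.355 mg/L.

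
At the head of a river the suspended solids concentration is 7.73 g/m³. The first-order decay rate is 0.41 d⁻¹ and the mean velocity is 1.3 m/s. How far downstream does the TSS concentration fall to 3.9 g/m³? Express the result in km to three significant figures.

From C = C₀·e^(−kt), t = ln(C₀/C)/k = ln(7.73/3.9)/0.41 = 0.6841/0.41 = 1.669 d.
Distance = v·t = 1.3 m/s × 1.442e+05 s = 1.874e+05 m = 187.4 km.

187 km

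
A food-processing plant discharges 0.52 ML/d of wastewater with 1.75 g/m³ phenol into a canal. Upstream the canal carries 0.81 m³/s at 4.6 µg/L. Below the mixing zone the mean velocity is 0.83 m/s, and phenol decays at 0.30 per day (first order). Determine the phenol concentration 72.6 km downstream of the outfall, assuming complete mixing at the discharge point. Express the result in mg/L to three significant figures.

0.0129 mg/L

0.52 ML/d = 0.006019 m³/s.
4.6 µg/L = 0.0046 mg/L.
After complete mixing, C₀ = (0.006019·1.75 + 0.81·0.0046) / 0.816 = 0.01747 mg/L.
Travel time t = 7.26e+04 m / 0.83 m/s = 8.747e+04 s = 1.012 d.
C = 0.01747·exp(−0.30·1.012) = 0.01747·0.7381 = 0.0129 mg/L.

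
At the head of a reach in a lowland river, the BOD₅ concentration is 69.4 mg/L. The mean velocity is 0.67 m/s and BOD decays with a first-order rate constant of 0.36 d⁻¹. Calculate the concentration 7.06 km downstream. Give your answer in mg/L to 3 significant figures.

66.4 mg/L

Travel time t = 7.06 km / 0.67 m/s = 7060/0.67 = 1.054e+04 s = 0.122 d.
First-order decay: C = 69.4·exp(−0.36·0.122) = 69.4·0.957 = 66.42 mg/L.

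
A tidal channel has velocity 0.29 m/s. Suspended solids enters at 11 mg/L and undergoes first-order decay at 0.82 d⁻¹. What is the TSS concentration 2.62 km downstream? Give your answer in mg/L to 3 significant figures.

10.1 mg/L

Travel time t = 2.62 km / 0.29 m/s = 2620/0.29 = 9034 s = 0.1046 d.
First-order decay: C = 11·exp(−0.82·0.1046) = 11·0.9178 = 10.1 mg/L.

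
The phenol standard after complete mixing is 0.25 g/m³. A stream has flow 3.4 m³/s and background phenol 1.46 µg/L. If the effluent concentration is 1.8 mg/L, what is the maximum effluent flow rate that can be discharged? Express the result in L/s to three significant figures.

1.46 µg/L = 0.00146 mg/L.
Mass balance at complete mixing: C_std·(Q_w + Q_r) = Q_w·C_e + Q_r·C_b.
Rearranging, Q_w = Q_r·(C_std − C_b)/(C_e − C_std) = 3.4·(0.25 − 0.00146) / (1.8 − 0.25) = 0.5452 m³/s.
= 545.2 L/s.

545 L/s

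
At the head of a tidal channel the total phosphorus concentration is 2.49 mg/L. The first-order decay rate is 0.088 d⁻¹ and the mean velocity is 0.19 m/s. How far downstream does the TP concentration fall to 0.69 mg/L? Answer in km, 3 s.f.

239 km

From C = C₀·e^(−kt), t = ln(C₀/C)/k = ln(2.49/0.69)/0.088 = 1.283/0.088 = 14.58 d.
Distance = v·t = 0.19 m/s × 1.26e+06 s = 2.394e+05 m = 239.4 km.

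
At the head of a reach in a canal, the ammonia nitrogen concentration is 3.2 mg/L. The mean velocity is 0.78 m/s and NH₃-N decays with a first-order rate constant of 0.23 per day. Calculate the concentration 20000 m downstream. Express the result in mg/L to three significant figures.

2.99 mg/L

Travel time t = 20000 m / 0.78 m/s = 2e+04/0.78 = 2.564e+04 s = 0.2968 d.
First-order decay: C = 3.2·exp(−0.23·0.2968) = 3.2·0.934 = 2.989 mg/L.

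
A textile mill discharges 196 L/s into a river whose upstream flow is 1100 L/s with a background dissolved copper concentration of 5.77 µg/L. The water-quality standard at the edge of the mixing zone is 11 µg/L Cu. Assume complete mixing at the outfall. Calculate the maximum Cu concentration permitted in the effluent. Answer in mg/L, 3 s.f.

196 L/s = 0.196 m³/s.
1100 L/s = 1.1 m³/s.
5.77 µg/L = 0.00577 mg/L.
11 µg/L = 0.011 mg/L.
Mass balance: 0.011·1.296 = 0.196·Cₑ + 1.1·0.00577.
Cₑ = (0.01426 − 0.006347) / 0.196 = 0.04035 mg/L.

0.0404 mg/L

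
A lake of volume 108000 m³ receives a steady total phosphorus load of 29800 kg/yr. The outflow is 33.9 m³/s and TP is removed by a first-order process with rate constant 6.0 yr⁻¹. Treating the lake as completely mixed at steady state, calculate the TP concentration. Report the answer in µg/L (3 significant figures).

27.8 µg/L

Outflow Q = 33.9 m³/s × 3.156e+07 s/yr = 1.07e+09 m³/yr.
Steady-state CSTR mass balance: W = Q·C + k·V·C, so C = W/(Q + kV).
Q + kV = 1.07e+09 + 6.0·108000 = 1.07e+09 m³/yr.
C = 29800/1.07e+09 = 2.784e-05 kg/m³ = 0.02784 mg/L = 27.84 µg/L.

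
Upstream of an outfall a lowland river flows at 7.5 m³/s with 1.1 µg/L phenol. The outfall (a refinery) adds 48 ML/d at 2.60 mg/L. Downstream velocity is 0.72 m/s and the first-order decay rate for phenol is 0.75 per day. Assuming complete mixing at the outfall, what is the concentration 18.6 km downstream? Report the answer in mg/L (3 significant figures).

48 ML/d = 0.5556 m³/s.
1.1 µg/L = 0.0011 mg/L.
After complete mixing, C₀ = (0.5556·2.6 + 7.5·0.0011) / 8.056 = 0.1803 mg/L.
Travel time t = 1.86e+04 m / 0.72 m/s = 2.583e+04 s = 0.299 d.
C = 0.1803·exp(−0.75·0.299) = 0.1803·0.7991 = 0.1441 mg/L.

0.144 mg/L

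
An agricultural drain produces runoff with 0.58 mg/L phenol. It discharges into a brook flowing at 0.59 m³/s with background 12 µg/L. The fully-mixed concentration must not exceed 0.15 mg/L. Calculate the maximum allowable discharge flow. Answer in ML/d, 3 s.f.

12 µg/L = 0.012 mg/L.
Mass balance at complete mixing: C_std·(Q_w + Q_r) = Q_w·C_e + Q_r·C_b.
Rearranging, Q_w = Q_r·(C_std − C_b)/(C_e − C_std) = 0.59·(0.15 − 0.012) / (0.58 − 0.15) = 0.1893 m³/s.
= 16.36 ML/d.

16.4 ML/d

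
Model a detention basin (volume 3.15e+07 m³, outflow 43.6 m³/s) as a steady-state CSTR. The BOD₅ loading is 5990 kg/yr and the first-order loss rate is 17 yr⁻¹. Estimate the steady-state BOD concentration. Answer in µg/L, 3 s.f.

Outflow Q = 43.6 m³/s × 3.156e+07 s/yr = 1.376e+09 m³/yr.
Steady-state CSTR mass balance: W = Q·C + k·V·C, so C = W/(Q + kV).
Q + kV = 1.376e+09 + 17·3.15e+07 = 1.911e+09 m³/yr.
C = 5990/1.911e+09 = 3.134e-06 kg/m³ = 0.003134 mg/L = 3.134 µg/L.

3.13 µg/L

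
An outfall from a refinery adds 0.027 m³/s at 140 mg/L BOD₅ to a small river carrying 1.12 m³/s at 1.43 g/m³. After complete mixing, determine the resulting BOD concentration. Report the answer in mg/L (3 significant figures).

Conservation of mass across the mixing zone: C = (0.027·140 + 1.12·1.43) / (0.027 + 1.12) = 5.382/1.147 = 4.692 mg/L.

4.69 mg/L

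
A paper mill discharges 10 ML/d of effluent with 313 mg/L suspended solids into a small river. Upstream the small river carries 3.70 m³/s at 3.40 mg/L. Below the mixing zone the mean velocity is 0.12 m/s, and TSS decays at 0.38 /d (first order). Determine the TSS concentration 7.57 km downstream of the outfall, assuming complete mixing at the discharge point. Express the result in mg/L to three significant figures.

9.69 mg/L

10 ML/d = 0.1157 m³/s.
After complete mixing, C₀ = (0.1157·313 + 3.7·3.4) / 3.816 = 12.79 mg/L.
Travel time t = 7570 m / 0.12 m/s = 6.308e+04 s = 0.7301 d.
C = 12.79·exp(−0.38·0.7301) = 12.79·0.7577 = 9.692 mg/L.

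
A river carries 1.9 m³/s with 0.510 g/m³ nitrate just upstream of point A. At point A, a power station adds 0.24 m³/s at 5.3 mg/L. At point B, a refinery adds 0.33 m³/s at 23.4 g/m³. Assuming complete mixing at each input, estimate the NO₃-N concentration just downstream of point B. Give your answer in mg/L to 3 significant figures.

4.03 mg/L

After input A: C = (1.9·0.51 + 0.24·5.3) / 2.14 = 1.047 mg/L.
After input B: C = (2.14·1.047 + 0.33·23.4) / 2.47 = 4.034 mg/L.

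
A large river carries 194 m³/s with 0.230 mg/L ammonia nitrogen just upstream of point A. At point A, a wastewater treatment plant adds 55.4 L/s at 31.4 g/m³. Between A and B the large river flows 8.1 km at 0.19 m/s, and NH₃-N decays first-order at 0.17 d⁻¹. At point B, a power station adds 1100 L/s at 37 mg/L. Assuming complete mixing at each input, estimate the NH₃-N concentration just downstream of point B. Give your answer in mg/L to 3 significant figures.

0.427 mg/L

55.4 L/s = 0.0554 m³/s.
After input A: C = (194·0.23 + 0.0554·31.4) / 194.1 = 0.2389 mg/L.
Over the 8.1 km reach to input B (t = 4.263e+04 s = 0.4934 d), decay gives C = 0.2389·exp(−0.17·0.4934) = 0.2197 mg/L.
1100 L/s = 1.1 m³/s.
After input B: C = (194.1·0.2197 + 1.1·37) / 195.2 = 0.427 mg/L.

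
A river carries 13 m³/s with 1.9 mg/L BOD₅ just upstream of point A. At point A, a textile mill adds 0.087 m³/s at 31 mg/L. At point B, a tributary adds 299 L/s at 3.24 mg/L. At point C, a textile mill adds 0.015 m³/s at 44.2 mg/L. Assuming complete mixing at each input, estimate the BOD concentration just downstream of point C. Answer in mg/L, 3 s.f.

2.17 mg/L

After input A: C = (13·1.9 + 0.087·31) / 13.09 = 2.093 mg/L.
299 L/s = 0.299 m³/s.
After input B: C = (13.09·2.093 + 0.299·3.24) / 13.39 = 2.119 mg/L.
After input C: C = (13.39·2.119 + 0.015·44.2) / 13.4 = 2.166 mg/L.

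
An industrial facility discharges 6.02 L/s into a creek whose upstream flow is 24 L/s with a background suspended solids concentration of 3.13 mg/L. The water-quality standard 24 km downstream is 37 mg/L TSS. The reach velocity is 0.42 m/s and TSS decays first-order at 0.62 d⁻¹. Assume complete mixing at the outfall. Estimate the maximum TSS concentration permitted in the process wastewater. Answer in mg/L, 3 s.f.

266 mg/L

6.02 L/s = 0.00602 m³/s.
24 L/s = 0.024 m³/s.
Travel time to the compliance point: t = 2.4e+04/0.42 = 5.714e+04 s = 0.6614 d; decay factor exp(−0.62·0.6614) = 0.6636.
So the concentration just after mixing may be at most 37/0.6636 = 55.76 mg/L.
Mass balance: 55.76·0.03002 = 0.00602·Cₑ + 0.024·3.13.
Cₑ = (1.674 − 0.07512) / 0.00602 = 265.6 mg/L.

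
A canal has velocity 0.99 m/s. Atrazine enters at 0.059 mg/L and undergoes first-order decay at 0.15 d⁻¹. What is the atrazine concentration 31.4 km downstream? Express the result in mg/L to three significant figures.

0.0558 mg/L

Travel time t = 31.4 km / 0.99 m/s = 3.14e+04/0.99 = 3.172e+04 s = 0.3671 d.
First-order decay: C = 0.059·exp(−0.15·0.3671) = 0.059·0.9464 = 0.05584 mg/L.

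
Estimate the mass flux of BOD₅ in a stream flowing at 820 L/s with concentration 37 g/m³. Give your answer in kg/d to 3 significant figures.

820 L/s = 0.82 m³/s.
Mass flux = Q·C = 0.82 m³/s × 37 g/m³ = 30.34 g/s.
= 30.34 g/s × 86.4 = 2621 kg/d.

2620 kg/d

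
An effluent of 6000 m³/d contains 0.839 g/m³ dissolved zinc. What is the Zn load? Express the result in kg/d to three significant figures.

6000 m³/d = 0.06944 m³/s.
Mass flux = Q·C = 0.06944 m³/s × 0.839 g/m³ = 0.05826 g/s.
= 0.05826 g/s × 86.4 = 5.034 kg/d.

5.03 kg/d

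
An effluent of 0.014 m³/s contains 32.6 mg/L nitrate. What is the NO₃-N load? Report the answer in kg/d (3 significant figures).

Mass flux = Q·C = 0.014 m³/s × 32.6 g/m³ = 0.4564 g/s.
= 0.4564 g/s × 86.4 = 39.43 kg/d.

39.4 kg/d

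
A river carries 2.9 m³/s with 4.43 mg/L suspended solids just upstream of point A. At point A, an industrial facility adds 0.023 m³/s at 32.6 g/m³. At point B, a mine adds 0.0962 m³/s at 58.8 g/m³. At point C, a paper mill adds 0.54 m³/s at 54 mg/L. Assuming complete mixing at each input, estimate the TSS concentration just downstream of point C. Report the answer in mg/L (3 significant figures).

13.6 mg/L

After input A: C = (2.9·4.43 + 0.023·32.6) / 2.923 = 4.652 mg/L.
After input B: C = (2.923·4.652 + 0.0962·58.8) / 3.019 = 6.377 mg/L.
After input C: C = (3.019·6.377 + 0.54·54) / 3.559 = 13.6 mg/L.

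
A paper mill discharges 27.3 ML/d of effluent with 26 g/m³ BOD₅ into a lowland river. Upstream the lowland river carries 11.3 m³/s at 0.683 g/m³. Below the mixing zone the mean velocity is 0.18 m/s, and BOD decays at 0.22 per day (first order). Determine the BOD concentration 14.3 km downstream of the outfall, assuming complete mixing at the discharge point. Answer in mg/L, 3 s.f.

27.3 ML/d = 0.316 m³/s.
After complete mixing, C₀ = (0.316·26 + 11.3·0.683) / 11.62 = 1.372 mg/L.
Travel time t = 1.43e+04 m / 0.18 m/s = 7.944e+04 s = 0.9195 d.
C = 1.372·exp(−0.22·0.9195) = 1.372·0.8169 = 1.12 mg/L.

1.12 mg/L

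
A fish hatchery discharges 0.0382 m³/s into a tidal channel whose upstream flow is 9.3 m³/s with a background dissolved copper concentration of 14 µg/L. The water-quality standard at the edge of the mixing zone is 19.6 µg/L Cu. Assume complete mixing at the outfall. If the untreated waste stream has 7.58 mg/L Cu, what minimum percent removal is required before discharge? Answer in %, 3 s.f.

81.8 %

14 µg/L = 0.014 mg/L.
19.6 µg/L = 0.0196 mg/L.
Mass balance: 0.0196·9.338 = 0.0382·Cₑ + 9.3·0.014.
Cₑ = (0.183 − 0.1302) / 0.0382 = 1.383 mg/L.
Required removal = 1 − 1.383/7.58 = 81.76 %.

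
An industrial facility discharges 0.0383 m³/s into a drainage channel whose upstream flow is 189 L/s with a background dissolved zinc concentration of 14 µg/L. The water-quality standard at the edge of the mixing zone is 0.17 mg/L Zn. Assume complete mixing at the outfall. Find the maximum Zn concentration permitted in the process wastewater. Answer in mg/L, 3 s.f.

0.940 mg/L

189 L/s = 0.189 m³/s.
14 µg/L = 0.014 mg/L.
Mass balance: 0.17·0.2273 = 0.0383·Cₑ + 0.189·0.014.
Cₑ = (0.03864 − 0.002646) / 0.0383 = 0.9398 mg/L.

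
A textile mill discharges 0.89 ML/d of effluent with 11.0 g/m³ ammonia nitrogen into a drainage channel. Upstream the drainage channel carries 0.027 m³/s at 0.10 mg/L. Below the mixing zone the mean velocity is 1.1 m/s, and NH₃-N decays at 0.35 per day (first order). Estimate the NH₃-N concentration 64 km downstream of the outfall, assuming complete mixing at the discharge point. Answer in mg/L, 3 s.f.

2.46 mg/L

0.89 ML/d = 0.0103 m³/s.
After complete mixing, C₀ = (0.0103·11 + 0.027·0.1) / 0.0373 = 3.11 mg/L.
Travel time t = 6.4e+04 m / 1.1 m/s = 5.818e+04 s = 0.6734 d.
C = 3.11·exp(−0.35·0.6734) = 3.11·0.79 = 2.457 mg/L.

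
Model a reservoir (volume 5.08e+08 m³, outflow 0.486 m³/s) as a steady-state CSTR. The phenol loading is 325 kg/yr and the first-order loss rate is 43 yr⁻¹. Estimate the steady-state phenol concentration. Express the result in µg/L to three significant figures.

Outflow Q = 0.486 m³/s × 3.156e+07 s/yr = 1.534e+07 m³/yr.
Steady-state CSTR mass balance: W = Q·C + k·V·C, so C = W/(Q + kV).
Q + kV = 1.534e+07 + 43·5.08e+08 = 2.186e+10 m³/yr.
C = 325/2.186e+10 = 1.487e-08 kg/m³ = 1.487e-05 mg/L = 0.01487 µg/L.

0.0149 µg/L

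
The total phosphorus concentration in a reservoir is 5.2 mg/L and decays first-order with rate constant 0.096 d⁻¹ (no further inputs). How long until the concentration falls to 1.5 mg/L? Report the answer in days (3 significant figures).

t = ln(C₀/C)/k = ln(5.2/1.5)/0.096 = 1.243/0.096 = 12.95 d.

12.9 d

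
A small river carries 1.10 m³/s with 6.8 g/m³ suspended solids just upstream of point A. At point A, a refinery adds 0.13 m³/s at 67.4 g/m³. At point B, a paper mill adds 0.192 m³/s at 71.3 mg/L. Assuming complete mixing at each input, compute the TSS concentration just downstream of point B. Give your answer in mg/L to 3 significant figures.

After input A: C = (1.1·6.8 + 0.13·67.4) / 1.23 = 13.2 mg/L.
After input B: C = (1.23·13.2 + 0.192·71.3) / 1.422 = 21.05 mg/L.

21.0 mg/L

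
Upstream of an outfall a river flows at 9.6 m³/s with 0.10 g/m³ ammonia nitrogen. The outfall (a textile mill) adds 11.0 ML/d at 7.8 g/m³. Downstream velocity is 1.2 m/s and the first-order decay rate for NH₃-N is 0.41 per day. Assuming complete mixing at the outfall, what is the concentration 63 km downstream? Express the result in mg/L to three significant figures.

11.0 ML/d = 0.1273 m³/s.
After complete mixing, C₀ = (0.1273·7.8 + 9.6·0.1) / 9.727 = 0.2008 mg/L.
Travel time t = 6.3e+04 m / 1.2 m/s = 5.25e+04 s = 0.6076 d.
C = 0.2008·exp(−0.41·0.6076) = 0.2008·0.7795 = 0.1565 mg/L.

0.157 mg/L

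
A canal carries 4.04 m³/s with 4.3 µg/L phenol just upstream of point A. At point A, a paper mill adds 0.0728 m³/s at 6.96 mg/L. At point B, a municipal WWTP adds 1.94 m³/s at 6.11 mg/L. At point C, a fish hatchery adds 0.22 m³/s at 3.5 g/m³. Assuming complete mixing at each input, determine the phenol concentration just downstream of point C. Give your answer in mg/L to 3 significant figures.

4.3 µg/L = 0.0043 mg/L.
After input A: C = (4.04·0.0043 + 0.0728·6.96) / 4.113 = 0.1274 mg/L.
After input B: C = (4.113·0.1274 + 1.94·6.11) / 6.053 = 2.045 mg/L.
After input C: C = (6.053·2.045 + 0.22·3.5) / 6.273 = 2.096 mg/L.

2.10 mg/L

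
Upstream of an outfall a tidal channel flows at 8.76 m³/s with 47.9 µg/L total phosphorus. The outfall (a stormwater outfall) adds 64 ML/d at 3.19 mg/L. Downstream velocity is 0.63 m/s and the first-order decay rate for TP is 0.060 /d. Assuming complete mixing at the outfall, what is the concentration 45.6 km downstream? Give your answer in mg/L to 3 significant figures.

0.279 mg/L

64 ML/d = 0.7407 m³/s.
47.9 µg/L = 0.0479 mg/L.
After complete mixing, C₀ = (0.7407·3.19 + 8.76·0.0479) / 9.501 = 0.2929 mg/L.
Travel time t = 4.56e+04 m / 0.63 m/s = 7.238e+04 s = 0.8377 d.
C = 0.2929·exp(−0.060·0.8377) = 0.2929·0.951 = 0.2785 mg/L.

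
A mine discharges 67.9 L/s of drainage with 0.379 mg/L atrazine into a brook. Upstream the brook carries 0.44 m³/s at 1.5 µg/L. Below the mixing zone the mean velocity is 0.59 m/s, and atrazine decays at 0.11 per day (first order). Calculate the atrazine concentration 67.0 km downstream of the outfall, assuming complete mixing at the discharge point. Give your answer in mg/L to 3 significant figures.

67.9 L/s = 0.0679 m³/s.
1.5 µg/L = 0.0015 mg/L.
After complete mixing, C₀ = (0.0679·0.379 + 0.44·0.0015) / 0.5079 = 0.05197 mg/L.
Travel time t = 6.7e+04 m / 0.59 m/s = 1.136e+05 s = 1.314 d.
C = 0.05197·exp(−0.11·1.314) = 0.05197·0.8654 = 0.04497 mg/L.

0.0450 mg/L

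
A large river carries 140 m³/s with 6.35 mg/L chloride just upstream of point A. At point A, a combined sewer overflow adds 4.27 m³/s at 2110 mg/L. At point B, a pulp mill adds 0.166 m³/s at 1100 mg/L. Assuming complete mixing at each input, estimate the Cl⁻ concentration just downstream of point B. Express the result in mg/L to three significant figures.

69.8 mg/L

After input A: C = (140·6.35 + 4.27·2110) / 144.3 = 68.61 mg/L.
After input B: C = (144.3·68.61 + 0.166·1100) / 144.4 = 69.8 mg/L.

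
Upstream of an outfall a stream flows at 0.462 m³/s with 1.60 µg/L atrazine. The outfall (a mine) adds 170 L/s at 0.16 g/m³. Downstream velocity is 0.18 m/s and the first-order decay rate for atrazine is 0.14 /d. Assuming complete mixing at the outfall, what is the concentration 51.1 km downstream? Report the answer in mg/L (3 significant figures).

170 L/s = 0.17 m³/s.
1.60 µg/L = 0.0016 mg/L.
After complete mixing, C₀ = (0.17·0.16 + 0.462·0.0016) / 0.632 = 0.04421 mg/L.
Travel time t = 5.11e+04 m / 0.18 m/s = 2.839e+05 s = 3.286 d.
C = 0.04421·exp(−0.14·3.286) = 0.04421·0.6313 = 0.02791 mg/L.

0.0279 mg/L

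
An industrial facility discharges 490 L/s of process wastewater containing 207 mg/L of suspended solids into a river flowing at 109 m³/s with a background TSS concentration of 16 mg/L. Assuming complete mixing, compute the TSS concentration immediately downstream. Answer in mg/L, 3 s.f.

16.9 mg/L

490 L/s = 0.49 m³/s.
Flow-weighted mixing gives C = (0.49·207 + 109·16) / (0.49 + 109) = 1845/109.5 = 16.85 mg/L.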